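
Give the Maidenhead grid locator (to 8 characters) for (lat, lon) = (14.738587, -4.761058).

IK74or87

Shift to the Maidenhead origin (180°W, 90°S): lon 175.23894, lat 104.73859.
Field: lon ⌊175.23894/20⌋ = 8 → I; lat ⌊104.73859/10⌋ = 10 → K.
Square: lon ⌊15.23894/2⌋ = 7; lat ⌊4.73859/1⌋ = 4.
Subsquare: lon ⌊1.23894/0.0833333⌋ = 14 → o; lat ⌊0.73859/0.0416667⌋ = 17 → r.
Extended square: lon ⌊0.07228/0.00833333⌋ = 8; lat ⌊0.03025/0.00416667⌋ = 7.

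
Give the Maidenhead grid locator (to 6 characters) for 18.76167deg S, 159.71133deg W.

BH01df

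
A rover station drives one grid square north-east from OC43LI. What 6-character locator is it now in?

OC43mj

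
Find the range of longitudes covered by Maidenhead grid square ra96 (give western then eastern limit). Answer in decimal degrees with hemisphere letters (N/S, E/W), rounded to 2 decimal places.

178.00° E, 180.00° E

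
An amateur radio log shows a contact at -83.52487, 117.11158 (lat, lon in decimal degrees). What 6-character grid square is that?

OA86nl

Add 180° to longitude and 90° to latitude: 297.1116, 6.4751.
Field: lon ⌊297.1116/20⌋ = 14 → O; lat ⌊6.4751/10⌋ = 0 → A.
Square: lon ⌊17.1116/2⌋ = 8; lat ⌊6.4751/1⌋ = 6.
Subsquare: lon ⌊1.1116/0.0833333⌋ = 13 → n; lat ⌊0.4751/0.0416667⌋ = 11 → l.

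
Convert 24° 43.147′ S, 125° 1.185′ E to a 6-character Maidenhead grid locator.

PG25mg

Offset from 180°W / 90°S: lon 305.0197°, lat 65.2809°.
Field: 305.0197/20 → 15 → P, 65.2809/10 → 6 → G; chars PG.
Square: 5.0197/2 → 2, 5.2809/1 → 5; chars 25.
Subsquare: 1.0197/0.0833333 → 12 → m, 0.2809/0.0416667 → 6 → g; chars mg.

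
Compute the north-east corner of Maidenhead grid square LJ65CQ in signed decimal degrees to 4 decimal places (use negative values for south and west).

5.7083, 52.2500

Field L=11, J=9: +11·20° lon, +9·10° lat → SW at lon 40°, lat 0°.
Square 6, 5: +6·2° lon, +5·1° lat → SW at lon 52°, lat 5°.
Subsquare c=2, q=16: +2·0.0833333° lon, +16·0.0416667° lat → SW at lon 52.1667°, lat 5.66667°.
Cell spans 0.0833333° lon × 0.0416667° lat. NE corner is SW corner plus one full cell.
latitude 5.7083, longitude 52.2500.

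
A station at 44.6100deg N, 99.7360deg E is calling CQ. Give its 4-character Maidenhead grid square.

NN94

Shift to the Maidenhead origin (180°W, 90°S): lon 279.74, lat 134.61.
Field: 279.74/20 → 13 → N, 134.61/10 → 13 → N; chars NN.
Square: 19.74/2 → 9, 4.61/1 → 4; chars 94.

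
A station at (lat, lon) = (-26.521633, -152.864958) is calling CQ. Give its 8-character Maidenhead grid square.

BG33nl64

Add 180° to longitude and 90° to latitude: 27.13504, 63.47837.
Field: 27.13504/20 → 1 → B, 63.47837/10 → 6 → G; chars BG.
Square: 7.13504/2 → 3, 3.47837/1 → 3; chars 33.
Subsquare: 1.13504/0.0833333 → 13 → n, 0.47837/0.0416667 → 11 → l; chars nl.
Extended square: 0.05171/0.00833333 → 6, 0.02003/0.00416667 → 4; chars 64.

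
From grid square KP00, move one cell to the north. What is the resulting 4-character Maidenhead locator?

KP01

Latitude square 0; +1 → 1.
The longitude characters are unchanged.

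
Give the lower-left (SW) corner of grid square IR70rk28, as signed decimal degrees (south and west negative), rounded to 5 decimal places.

Field I=8, R=17: +8·20° lon, +17·10° lat → SW at lon -20°, lat 80°.
Square 7, 0: +7·2° lon, +0·1° lat → SW at lon -6°, lat 80°.
Subsquare r=17, k=10: +17·0.0833333° lon, +10·0.0416667° lat → SW at lon -4.58333°, lat 80.4167°.
Extended square 2, 8: +2·0.00833333° lon, +8·0.00416667° lat → SW at lon -4.56667°, lat 80.45°.
latitude 80.45000, longitude -4.56667.

80.45000, -4.56667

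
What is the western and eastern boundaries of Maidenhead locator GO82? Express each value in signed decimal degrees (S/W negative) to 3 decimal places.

-44.000, -42.000

Field G=6, O=14: +6·20° lon, +14·10° lat → SW at lon -60°, lat 50°.
Square 8, 2: +8·2° lon, +2·1° lat → SW at lon -44°, lat 52°.
Cell spans 2° lon × 1° lat.
west -44.000, east -42.000.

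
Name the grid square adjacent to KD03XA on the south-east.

Longitude subsquare x = 23; +1 → 24, wraps to 0 = a, carry into square.
Longitude square 0; +1 → 1.
Latitude subsquare a = 0; −1 → -1, wraps to 23 = x, carry into square.
Latitude square 3; −1 → 2.

KD12ax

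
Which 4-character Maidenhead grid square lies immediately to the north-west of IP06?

HP97

Longitude square 0; −1 → -1, wraps to 9, carry into field.
Longitude field I = 8; −1 → 7 = H.
Latitude square 6; +1 → 7.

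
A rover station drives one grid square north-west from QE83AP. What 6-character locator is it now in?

Longitude subsquare a = 0; −1 → -1, wraps to 23 = x, carry into square.
Longitude square 8; −1 → 7.
Latitude subsquare p = 15; +1 → 16 = q.

QE73xq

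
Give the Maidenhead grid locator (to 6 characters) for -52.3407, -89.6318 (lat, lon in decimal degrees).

Add 180° to longitude and 90° to latitude: 90.3682, 37.6593.
Field: lon ⌊90.3682/20⌋ = 4 → E; lat ⌊37.6593/10⌋ = 3 → D.
Square: lon ⌊10.3682/2⌋ = 5; lat ⌊7.6593/1⌋ = 7.
Subsquare: lon ⌊0.3682/0.0833333⌋ = 4 → e; lat ⌊0.6593/0.0416667⌋ = 15 → p.

ED57ep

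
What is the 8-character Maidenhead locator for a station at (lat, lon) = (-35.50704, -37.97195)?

HF14al38

Shift to the Maidenhead origin (180°W, 90°S): lon 142.02805, lat 54.49296.
Field (20°×10°, letters A–R): lon ⌊142.02805/20⌋ = 7 → H; lat ⌊54.49296/10⌋ = 5 → F.
Square (2°×1°, digits 0–9): lon ⌊2.02805/2⌋ = 1; lat ⌊4.49296/1⌋ = 4.
Subsquare (5′×2.5′, letters a–x): lon ⌊0.02805/0.0833333⌋ = 0 → a; lat ⌊0.49296/0.0416667⌋ = 11 → l.
Extended square (30″×15″, digits 0–9): lon ⌊0.02805/0.00833333⌋ = 3; lat ⌊0.03463/0.00416667⌋ = 8.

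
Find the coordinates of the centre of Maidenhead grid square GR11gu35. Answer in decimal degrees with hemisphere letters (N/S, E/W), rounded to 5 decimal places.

81.85625° N, 57.47083° W

Field G=6, R=17: +6·20° lon, +17·10° lat → SW at lon -60°, lat 80°.
Square 1, 1: +1·2° lon, +1·1° lat → SW at lon -58°, lat 81°.
Subsquare g=6, u=20: +6·0.0833333° lon, +20·0.0416667° lat → SW at lon -57.5°, lat 81.8333°.
Extended square 3, 5: +3·0.00833333° lon, +5·0.00416667° lat → SW at lon -57.475°, lat 81.8542°.
Cell spans 0.00833333° lon × 0.00416667° lat. Centre is SW corner plus half of each.
latitude 81.85625° N, longitude 57.47083° W.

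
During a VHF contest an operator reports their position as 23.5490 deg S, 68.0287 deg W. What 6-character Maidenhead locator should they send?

FG56xk

Shift to the Maidenhead origin (180°W, 90°S): lon 111.9713, lat 66.4510.
Field: lon ⌊111.9713/20⌋ = 5 → F; lat ⌊66.4510/10⌋ = 6 → G.
Square: lon ⌊11.9713/2⌋ = 5; lat ⌊6.4510/1⌋ = 6.
Subsquare: lon ⌊1.9713/0.0833333⌋ = 23 → x; lat ⌊0.4510/0.0416667⌋ = 10 → k.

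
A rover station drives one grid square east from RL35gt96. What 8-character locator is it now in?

Longitude extended square 9; +1 → 10, wraps to 0, carry into subsquare.
Longitude subsquare g = 6; +1 → 7 = h.
The latitude characters are unchanged.

RL35ht06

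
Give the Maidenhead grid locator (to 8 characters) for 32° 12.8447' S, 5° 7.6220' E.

JF27ns58

Offset from 180°W / 90°S: lon 185.12703°, lat 57.78592°.
Field: 185.12703/20 → 9 → J, 57.78592/10 → 5 → F; chars JF.
Square: 5.12703/2 → 2, 7.78592/1 → 7; chars 27.
Subsquare: 1.12703/0.0833333 → 13 → n, 0.78592/0.0416667 → 18 → s; chars ns.
Extended square: 0.04370/0.00833333 → 5, 0.03592/0.00416667 → 8; chars 58.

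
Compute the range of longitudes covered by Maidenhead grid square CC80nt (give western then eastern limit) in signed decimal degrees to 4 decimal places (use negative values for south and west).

-122.9167, -122.8333

Field C=2, C=2: +2·20° lon, +2·10° lat → SW at lon -140°, lat -70°.
Square 8, 0: +8·2° lon, +0·1° lat → SW at lon -124°, lat -70°.
Subsquare n=13, t=19: +13·0.0833333° lon, +19·0.0416667° lat → SW at lon -122.917°, lat -69.2083°.
Cell spans 0.0833333° lon × 0.0416667° lat.
west -122.9167, east -122.8333.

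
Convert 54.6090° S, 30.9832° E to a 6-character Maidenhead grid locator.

KD55lj

Offset from 180°W / 90°S: lon 210.9832°, lat 35.3910°.
Field: lon ⌊210.9832/20⌋ = 10 → K; lat ⌊35.3910/10⌋ = 3 → D.
Square: lon ⌊10.9832/2⌋ = 5; lat ⌊5.3910/1⌋ = 5.
Subsquare: lon ⌊0.9832/0.0833333⌋ = 11 → l; lat ⌊0.3910/0.0416667⌋ = 9 → j.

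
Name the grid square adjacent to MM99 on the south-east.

NM08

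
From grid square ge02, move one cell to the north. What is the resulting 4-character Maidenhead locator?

Latitude square 2; +1 → 3.
The longitude characters are unchanged.

GE03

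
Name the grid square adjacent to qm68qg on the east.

QM68rg

Longitude subsquare q = 16; +1 → 17 = r.
The latitude characters are unchanged.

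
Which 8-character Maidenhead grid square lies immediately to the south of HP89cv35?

HP89cv34

Latitude extended square 5; −1 → 4.
The longitude characters are unchanged.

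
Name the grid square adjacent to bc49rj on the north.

Latitude subsquare j = 9; +1 → 10 = k.
The longitude characters are unchanged.

BC49rk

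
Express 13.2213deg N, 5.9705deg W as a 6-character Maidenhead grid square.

IK73af

Offset from 180°W / 90°S: lon 174.0295°, lat 103.2213°.
Field: lon ⌊174.0295/20⌋ = 8 → I; lat ⌊103.2213/10⌋ = 10 → K.
Square: lon ⌊14.0295/2⌋ = 7; lat ⌊3.2213/1⌋ = 3.
Subsquare: lon ⌊0.0295/0.0833333⌋ = 0 → a; lat ⌊0.2213/0.0416667⌋ = 5 → f.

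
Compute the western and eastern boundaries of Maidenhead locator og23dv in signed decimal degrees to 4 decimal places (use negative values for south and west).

Field O=14, G=6: +14·20° lon, +6·10° lat → SW at lon 100°, lat -30°.
Square 2, 3: +2·2° lon, +3·1° lat → SW at lon 104°, lat -27°.
Subsquare d=3, v=21: +3·0.0833333° lon, +21·0.0416667° lat → SW at lon 104.25°, lat -26.125°.
Cell spans 0.0833333° lon × 0.0416667° lat.
west 104.2500, east 104.3333.

104.2500, 104.3333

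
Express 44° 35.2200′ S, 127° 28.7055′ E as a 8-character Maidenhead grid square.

Shift to the Maidenhead origin (180°W, 90°S): lon 307.47843, lat 45.41300.
Field: lon ⌊307.47843/20⌋ = 15 → P; lat ⌊45.41300/10⌋ = 4 → E.
Square: lon ⌊7.47843/2⌋ = 3; lat ⌊5.41300/1⌋ = 5.
Subsquare: lon ⌊1.47843/0.0833333⌋ = 17 → r; lat ⌊0.41300/0.0416667⌋ = 9 → j.
Extended square: lon ⌊0.06176/0.00833333⌋ = 7; lat ⌊0.03800/0.00416667⌋ = 9.

PE35rj79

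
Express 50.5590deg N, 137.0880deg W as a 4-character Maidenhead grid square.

CO10

Add 180° to longitude and 90° to latitude: 42.91, 140.56.
Field: 42.91/20 → 2 → C, 140.56/10 → 14 → O; chars CO.
Square: 2.91/2 → 1, 0.56/1 → 0; chars 10.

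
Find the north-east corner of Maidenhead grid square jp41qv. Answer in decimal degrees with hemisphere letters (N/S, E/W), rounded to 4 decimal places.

Field J=9, P=15: +9·20° lon, +15·10° lat → SW at lon 0°, lat 60°.
Square 4, 1: +4·2° lon, +1·1° lat → SW at lon 8°, lat 61°.
Subsquare q=16, v=21: +16·0.0833333° lon, +21·0.0416667° lat → SW at lon 9.33333°, lat 61.875°.
Cell spans 0.0833333° lon × 0.0416667° lat. NE corner is SW corner plus one full cell.
latitude 61.9167° N, longitude 9.4167° E.

61.9167° N, 9.4167° E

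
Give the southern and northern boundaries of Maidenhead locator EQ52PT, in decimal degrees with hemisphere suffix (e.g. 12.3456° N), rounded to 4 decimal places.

Field E=4, Q=16: +4·20° lon, +16·10° lat → SW at lon -100°, lat 70°.
Square 5, 2: +5·2° lon, +2·1° lat → SW at lon -90°, lat 72°.
Subsquare p=15, t=19: +15·0.0833333° lon, +19·0.0416667° lat → SW at lon -88.75°, lat 72.7917°.
Cell spans 0.0833333° lon × 0.0416667° lat.
south 72.7917° N, north 72.8333° N.

72.7917° N, 72.8333° N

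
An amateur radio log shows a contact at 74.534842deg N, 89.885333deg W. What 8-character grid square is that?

EQ54bm38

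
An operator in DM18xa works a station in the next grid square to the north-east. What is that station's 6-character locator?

Longitude subsquare x = 23; +1 → 24, wraps to 0 = a, carry into square.
Longitude square 1; +1 → 2.
Latitude subsquare a = 0; +1 → 1 = b.

DM28ab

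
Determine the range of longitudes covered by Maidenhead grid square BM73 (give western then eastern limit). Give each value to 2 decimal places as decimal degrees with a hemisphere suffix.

146.00° W, 144.00° W

Field B=1, M=12: +1·20° lon, +12·10° lat → SW at lon -160°, lat 30°.
Square 7, 3: +7·2° lon, +3·1° lat → SW at lon -146°, lat 33°.
Cell spans 2° lon × 1° lat.
west 146.00° W, east 144.00° W.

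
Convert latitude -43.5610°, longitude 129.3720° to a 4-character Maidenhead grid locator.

PE46

Offset from 180°W / 90°S: lon 309.37°, lat 46.44°.
Field: 309.37/20 → 15 → P, 46.44/10 → 4 → E; chars PE.
Square: 9.37/2 → 4, 6.44/1 → 6; chars 46.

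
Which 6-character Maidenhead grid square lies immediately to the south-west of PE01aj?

Longitude subsquare a = 0; −1 → -1, wraps to 23 = x, carry into square.
Longitude square 0; −1 → -1, wraps to 9, carry into field.
Longitude field P = 15; −1 → 14 = O.
Latitude subsquare j = 9; −1 → 8 = i.

OE91xi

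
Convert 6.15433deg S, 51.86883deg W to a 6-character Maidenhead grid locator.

GI43bu

Add 180° to longitude and 90° to latitude: 128.1312, 83.8457.
Field: lon ⌊128.1312/20⌋ = 6 → G; lat ⌊83.8457/10⌋ = 8 → I.
Square: lon ⌊8.1312/2⌋ = 4; lat ⌊3.8457/1⌋ = 3.
Subsquare: lon ⌊0.1312/0.0833333⌋ = 1 → b; lat ⌊0.8457/0.0416667⌋ = 20 → u.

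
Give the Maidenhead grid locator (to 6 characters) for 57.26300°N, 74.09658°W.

Add 180° to longitude and 90° to latitude: 105.9034, 147.2630.
Field (20°×10°, letters A–R): lon ⌊105.9034/20⌋ = 5 → F; lat ⌊147.2630/10⌋ = 14 → O.
Square (2°×1°, digits 0–9): lon ⌊5.9034/2⌋ = 2; lat ⌊7.2630/1⌋ = 7.
Subsquare (5′×2.5′, letters a–x): lon ⌊1.9034/0.0833333⌋ = 22 → w; lat ⌊0.2630/0.0416667⌋ = 6 → g.

FO27wg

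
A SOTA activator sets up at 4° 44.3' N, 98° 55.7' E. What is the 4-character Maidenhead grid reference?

NJ94

Shift to the Maidenhead origin (180°W, 90°S): lon 278.93, lat 94.74.
Field: lon ⌊278.93/20⌋ = 13 → N; lat ⌊94.74/10⌋ = 9 → J.
Square: lon ⌊18.93/2⌋ = 9; lat ⌊4.74/1⌋ = 4.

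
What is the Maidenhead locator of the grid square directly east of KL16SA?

KL16ta

Longitude subsquare s = 18; +1 → 19 = t.
The latitude characters are unchanged.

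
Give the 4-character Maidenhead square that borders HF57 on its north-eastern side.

HF68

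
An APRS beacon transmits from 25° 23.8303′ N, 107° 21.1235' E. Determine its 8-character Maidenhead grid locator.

Shift to the Maidenhead origin (180°W, 90°S): lon 287.35206, lat 115.39717.
Field (20°×10°, letters A–R): 287.35206/20 → 14 → O, 115.39717/10 → 11 → L; chars OL.
Square (2°×1°, digits 0–9): 7.35206/2 → 3, 5.39717/1 → 5; chars 35.
Subsquare (5′×2.5′, letters a–x): 1.35206/0.0833333 → 16 → q, 0.39717/0.0416667 → 9 → j; chars qj.
Extended square (30″×15″, digits 0–9): 0.01872/0.00833333 → 2, 0.02217/0.00416667 → 5; chars 25.

OL35qj25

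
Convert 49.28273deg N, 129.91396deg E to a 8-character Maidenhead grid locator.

PN49wg97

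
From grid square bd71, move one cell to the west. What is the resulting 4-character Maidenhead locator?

Longitude square 7; −1 → 6.
The latitude characters are unchanged.

BD61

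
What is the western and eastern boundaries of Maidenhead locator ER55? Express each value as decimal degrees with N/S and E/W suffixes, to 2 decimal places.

90.00° W, 88.00° W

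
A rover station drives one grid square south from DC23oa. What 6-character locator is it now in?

DC22ox

Latitude subsquare a = 0; −1 → -1, wraps to 23 = x, carry into square.
Latitude square 3; −1 → 2.
The longitude characters are unchanged.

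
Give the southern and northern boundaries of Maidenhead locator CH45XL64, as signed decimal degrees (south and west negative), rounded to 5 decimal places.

-14.52500, -14.52083

Field C=2, H=7: +2·20° lon, +7·10° lat → SW at lon -140°, lat -20°.
Square 4, 5: +4·2° lon, +5·1° lat → SW at lon -132°, lat -15°.
Subsquare x=23, l=11: +23·0.0833333° lon, +11·0.0416667° lat → SW at lon -130.083°, lat -14.5417°.
Extended square 6, 4: +6·0.00833333° lon, +4·0.00416667° lat → SW at lon -130.033°, lat -14.525°.
Cell spans 0.00833333° lon × 0.00416667° lat.
south -14.52500, north -14.52083.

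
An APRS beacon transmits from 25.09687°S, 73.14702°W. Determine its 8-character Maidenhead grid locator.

FG34kv26

Shift to the Maidenhead origin (180°W, 90°S): lon 106.85298, lat 64.90313.
Field: lon ⌊106.85298/20⌋ = 5 → F; lat ⌊64.90313/10⌋ = 6 → G.
Square: lon ⌊6.85298/2⌋ = 3; lat ⌊4.90313/1⌋ = 4.
Subsquare: lon ⌊0.85298/0.0833333⌋ = 10 → k; lat ⌊0.90313/0.0416667⌋ = 21 → v.
Extended square: lon ⌊0.01965/0.00833333⌋ = 2; lat ⌊0.02813/0.00416667⌋ = 6.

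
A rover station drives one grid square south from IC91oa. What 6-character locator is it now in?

Latitude subsquare a = 0; −1 → -1, wraps to 23 = x, carry into square.
Latitude square 1; −1 → 0.
The longitude characters are unchanged.

IC90ox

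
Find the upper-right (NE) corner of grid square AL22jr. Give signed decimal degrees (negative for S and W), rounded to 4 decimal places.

22.7500, -175.1667

Field A=0, L=11: +0·20° lon, +11·10° lat → SW at lon -180°, lat 20°.
Square 2, 2: +2·2° lon, +2·1° lat → SW at lon -176°, lat 22°.
Subsquare j=9, r=17: +9·0.0833333° lon, +17·0.0416667° lat → SW at lon -175.25°, lat 22.7083°.
Cell spans 0.0833333° lon × 0.0416667° lat. NE corner is SW corner plus one full cell.
latitude 22.7500, longitude -175.1667.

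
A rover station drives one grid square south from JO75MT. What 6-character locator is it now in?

JO75ms

Latitude subsquare t = 19; −1 → 18 = s.
The longitude characters are unchanged.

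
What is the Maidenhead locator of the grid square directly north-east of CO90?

DO01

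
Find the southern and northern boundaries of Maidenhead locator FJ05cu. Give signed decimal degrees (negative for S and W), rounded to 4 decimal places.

Field F=5, J=9: +5·20° lon, +9·10° lat → SW at lon -80°, lat 0°.
Square 0, 5: +0·2° lon, +5·1° lat → SW at lon -80°, lat 5°.
Subsquare c=2, u=20: +2·0.0833333° lon, +20·0.0416667° lat → SW at lon -79.8333°, lat 5.83333°.
Cell spans 0.0833333° lon × 0.0416667° lat.
south 5.8333, north 5.8750.

5.8333, 5.8750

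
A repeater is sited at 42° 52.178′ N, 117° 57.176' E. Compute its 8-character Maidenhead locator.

Shift to the Maidenhead origin (180°W, 90°S): lon 297.95293, lat 132.86963.
Field (20°×10°, letters A–R): 297.95293/20 → 14 → O, 132.86963/10 → 13 → N; chars ON.
Square (2°×1°, digits 0–9): 17.95293/2 → 8, 2.86963/1 → 2; chars 82.
Subsquare (5′×2.5′, letters a–x): 1.95293/0.0833333 → 23 → x, 0.86963/0.0416667 → 20 → u; chars xu.
Extended square (30″×15″, digits 0–9): 0.03627/0.00833333 → 4, 0.03630/0.00416667 → 8; chars 48.

ON82xu48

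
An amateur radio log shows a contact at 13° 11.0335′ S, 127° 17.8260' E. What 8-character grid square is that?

PH36pt55

Shift to the Maidenhead origin (180°W, 90°S): lon 307.29710, lat 76.81611.
Field: 307.29710/20 → 15 → P, 76.81611/10 → 7 → H; chars PH.
Square: 7.29710/2 → 3, 6.81611/1 → 6; chars 36.
Subsquare: 1.29710/0.0833333 → 15 → p, 0.81611/0.0416667 → 19 → t; chars pt.
Extended square: 0.04710/0.00833333 → 5, 0.02444/0.00416667 → 5; chars 55.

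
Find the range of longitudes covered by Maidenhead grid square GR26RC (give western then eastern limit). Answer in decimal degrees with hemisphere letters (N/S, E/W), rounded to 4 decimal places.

54.5833° W, 54.5000° W

Field G=6, R=17: +6·20° lon, +17·10° lat → SW at lon -60°, lat 80°.
Square 2, 6: +2·2° lon, +6·1° lat → SW at lon -56°, lat 86°.
Subsquare r=17, c=2: +17·0.0833333° lon, +2·0.0416667° lat → SW at lon -54.5833°, lat 86.0833°.
Cell spans 0.0833333° lon × 0.0416667° lat.
west 54.5833° W, east 54.5000° W.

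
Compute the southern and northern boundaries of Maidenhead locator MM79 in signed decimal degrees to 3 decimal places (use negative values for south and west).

39.000, 40.000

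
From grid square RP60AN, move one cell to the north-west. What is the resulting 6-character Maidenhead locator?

RP50xo

Longitude subsquare a = 0; −1 → -1, wraps to 23 = x, carry into square.
Longitude square 6; −1 → 5.
Latitude subsquare n = 13; +1 → 14 = o.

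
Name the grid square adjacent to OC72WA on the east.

OC72xa

Longitude subsquare w = 22; +1 → 23 = x.
The latitude characters are unchanged.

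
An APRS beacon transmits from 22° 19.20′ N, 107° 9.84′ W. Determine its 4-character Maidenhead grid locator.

Offset from 180°W / 90°S: lon 72.84°, lat 112.32°.
Field: lon ⌊72.84/20⌋ = 3 → D; lat ⌊112.32/10⌋ = 11 → L.
Square: lon ⌊12.84/2⌋ = 6; lat ⌊2.32/1⌋ = 2.

DL62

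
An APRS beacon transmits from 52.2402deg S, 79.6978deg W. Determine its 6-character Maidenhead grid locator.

FD07ds

Shift to the Maidenhead origin (180°W, 90°S): lon 100.3022, lat 37.7598.
Field: lon ⌊100.3022/20⌋ = 5 → F; lat ⌊37.7598/10⌋ = 3 → D.
Square: lon ⌊0.3022/2⌋ = 0; lat ⌊7.7598/1⌋ = 7.
Subsquare: lon ⌊0.3022/0.0833333⌋ = 3 → d; lat ⌊0.7598/0.0416667⌋ = 18 → s.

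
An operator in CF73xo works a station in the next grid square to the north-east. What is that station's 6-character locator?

CF83ap

Longitude subsquare x = 23; +1 → 24, wraps to 0 = a, carry into square.
Longitude square 7; +1 → 8.
Latitude subsquare o = 14; +1 → 15 = p.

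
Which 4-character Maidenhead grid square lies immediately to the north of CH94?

CH95

Latitude square 4; +1 → 5.
The longitude characters are unchanged.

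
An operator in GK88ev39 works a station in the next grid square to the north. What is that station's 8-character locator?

GK88ew30

Latitude extended square 9; +1 → 10, wraps to 0, carry into subsquare.
Latitude subsquare v = 21; +1 → 22 = w.
The longitude characters are unchanged.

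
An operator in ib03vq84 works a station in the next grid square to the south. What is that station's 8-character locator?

IB03vq83

Latitude extended square 4; −1 → 3.
The longitude characters are unchanged.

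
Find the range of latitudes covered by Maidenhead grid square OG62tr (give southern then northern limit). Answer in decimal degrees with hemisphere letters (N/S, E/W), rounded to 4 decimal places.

Field O=14, G=6: +14·20° lon, +6·10° lat → SW at lon 100°, lat -30°.
Square 6, 2: +6·2° lon, +2·1° lat → SW at lon 112°, lat -28°.
Subsquare t=19, r=17: +19·0.0833333° lon, +17·0.0416667° lat → SW at lon 113.583°, lat -27.2917°.
Cell spans 0.0833333° lon × 0.0416667° lat.
south 27.2917° S, north 27.2500° S.

27.2917° S, 27.2500° S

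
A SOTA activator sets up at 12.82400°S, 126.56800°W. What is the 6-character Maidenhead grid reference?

CH67re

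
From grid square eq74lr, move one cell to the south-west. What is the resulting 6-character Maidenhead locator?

EQ74kq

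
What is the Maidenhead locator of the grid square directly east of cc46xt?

CC56at

Longitude subsquare x = 23; +1 → 24, wraps to 0 = a, carry into square.
Longitude square 4; +1 → 5.
The latitude characters are unchanged.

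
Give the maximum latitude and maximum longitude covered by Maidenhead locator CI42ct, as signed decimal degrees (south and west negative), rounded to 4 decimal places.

-7.1667, -131.7500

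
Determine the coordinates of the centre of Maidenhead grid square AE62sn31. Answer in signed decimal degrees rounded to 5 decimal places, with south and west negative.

-47.45208, -166.47083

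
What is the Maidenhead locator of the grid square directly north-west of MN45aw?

MN35xx

Longitude subsquare a = 0; −1 → -1, wraps to 23 = x, carry into square.
Longitude square 4; −1 → 3.
Latitude subsquare w = 22; +1 → 23 = x.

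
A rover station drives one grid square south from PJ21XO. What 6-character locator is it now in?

Latitude subsquare o = 14; −1 → 13 = n.
The longitude characters are unchanged.

PJ21xn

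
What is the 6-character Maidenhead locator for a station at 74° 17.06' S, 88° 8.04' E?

Add 180° to longitude and 90° to latitude: 268.1340, 15.7157.
Field: 268.1340/20 → 13 → N, 15.7157/10 → 1 → B; chars NB.
Square: 8.1340/2 → 4, 5.7157/1 → 5; chars 45.
Subsquare: 0.1340/0.0833333 → 1 → b, 0.7157/0.0416667 → 17 → r; chars br.

NB45br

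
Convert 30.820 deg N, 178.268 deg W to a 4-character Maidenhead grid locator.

Offset from 180°W / 90°S: lon 1.73°, lat 120.82°.
Field: lon ⌊1.73/20⌋ = 0 → A; lat ⌊120.82/10⌋ = 12 → M.
Square: lon ⌊1.73/2⌋ = 0; lat ⌊0.82/1⌋ = 0.

AM00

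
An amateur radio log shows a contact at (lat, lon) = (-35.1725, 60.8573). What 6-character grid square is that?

Shift to the Maidenhead origin (180°W, 90°S): lon 240.8573, lat 54.8275.
Field: 240.8573/20 → 12 → M, 54.8275/10 → 5 → F; chars MF.
Square: 0.8573/2 → 0, 4.8275/1 → 4; chars 04.
Subsquare: 0.8573/0.0833333 → 10 → k, 0.8275/0.0416667 → 19 → t; chars kt.

MF04kt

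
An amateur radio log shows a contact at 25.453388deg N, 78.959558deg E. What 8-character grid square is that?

ML95lk58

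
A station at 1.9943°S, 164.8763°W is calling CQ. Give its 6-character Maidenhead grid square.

AI78na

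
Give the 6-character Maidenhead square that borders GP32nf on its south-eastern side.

GP32oe

Longitude subsquare n = 13; +1 → 14 = o.
Latitude subsquare f = 5; −1 → 4 = e.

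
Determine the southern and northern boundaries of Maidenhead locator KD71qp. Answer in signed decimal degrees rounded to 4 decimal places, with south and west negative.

-58.3750, -58.3333

Field K=10, D=3: +10·20° lon, +3·10° lat → SW at lon 20°, lat -60°.
Square 7, 1: +7·2° lon, +1·1° lat → SW at lon 34°, lat -59°.
Subsquare q=16, p=15: +16·0.0833333° lon, +15·0.0416667° lat → SW at lon 35.3333°, lat -58.375°.
Cell spans 0.0833333° lon × 0.0416667° lat.
south -58.3750, north -58.3333.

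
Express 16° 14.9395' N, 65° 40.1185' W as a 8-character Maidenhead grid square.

Shift to the Maidenhead origin (180°W, 90°S): lon 114.33136, lat 106.24899.
Field (20°×10°, letters A–R): lon ⌊114.33136/20⌋ = 5 → F; lat ⌊106.24899/10⌋ = 10 → K.
Square (2°×1°, digits 0–9): lon ⌊14.33136/2⌋ = 7; lat ⌊6.24899/1⌋ = 6.
Subsquare (5′×2.5′, letters a–x): lon ⌊0.33136/0.0833333⌋ = 3 → d; lat ⌊0.24899/0.0416667⌋ = 5 → f.
Extended square (30″×15″, digits 0–9): lon ⌊0.08136/0.00833333⌋ = 9; lat ⌊0.04066/0.00416667⌋ = 9.

FK76df99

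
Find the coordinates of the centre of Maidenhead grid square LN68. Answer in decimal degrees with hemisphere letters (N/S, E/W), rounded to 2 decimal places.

Field L=11, N=13: +11·20° lon, +13·10° lat → SW at lon 40°, lat 40°.
Square 6, 8: +6·2° lon, +8·1° lat → SW at lon 52°, lat 48°.
Cell spans 2° lon × 1° lat. Centre is SW corner plus half of each.
latitude 48.50° N, longitude 53.00° E.

48.50° N, 53.00° E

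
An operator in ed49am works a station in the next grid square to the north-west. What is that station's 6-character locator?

ED39xn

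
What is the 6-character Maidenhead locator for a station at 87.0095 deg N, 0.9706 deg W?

IR97ma

Offset from 180°W / 90°S: lon 179.0294°, lat 177.0095°.
Field: 179.0294/20 → 8 → I, 177.0095/10 → 17 → R; chars IR.
Square: 19.0294/2 → 9, 7.0095/1 → 7; chars 97.
Subsquare: 1.0294/0.0833333 → 12 → m, 0.0095/0.0416667 → 0 → a; chars ma.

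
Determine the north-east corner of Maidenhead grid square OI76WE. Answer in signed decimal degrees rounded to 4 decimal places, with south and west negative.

-3.7917, 115.9167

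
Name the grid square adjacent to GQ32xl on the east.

Longitude subsquare x = 23; +1 → 24, wraps to 0 = a, carry into square.
Longitude square 3; +1 → 4.
The latitude characters are unchanged.

GQ42al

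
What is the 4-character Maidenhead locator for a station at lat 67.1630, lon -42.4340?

GP87

Shift to the Maidenhead origin (180°W, 90°S): lon 137.57, lat 157.16.
Field: 137.57/20 → 6 → G, 157.16/10 → 15 → P; chars GP.
Square: 17.57/2 → 8, 7.16/1 → 7; chars 87.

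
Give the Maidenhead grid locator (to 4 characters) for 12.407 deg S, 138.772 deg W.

Shift to the Maidenhead origin (180°W, 90°S): lon 41.23, lat 77.59.
Field: lon ⌊41.23/20⌋ = 2 → C; lat ⌊77.59/10⌋ = 7 → H.
Square: lon ⌊1.23/2⌋ = 0; lat ⌊7.59/1⌋ = 7.

CH07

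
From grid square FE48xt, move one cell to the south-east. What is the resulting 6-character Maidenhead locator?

Longitude subsquare x = 23; +1 → 24, wraps to 0 = a, carry into square.
Longitude square 4; +1 → 5.
Latitude subsquare t = 19; −1 → 18 = s.

FE58as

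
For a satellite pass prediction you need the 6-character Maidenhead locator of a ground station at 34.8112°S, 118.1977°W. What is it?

Shift to the Maidenhead origin (180°W, 90°S): lon 61.8023, lat 55.1888.
Field (20°×10°, letters A–R): lon ⌊61.8023/20⌋ = 3 → D; lat ⌊55.1888/10⌋ = 5 → F.
Square (2°×1°, digits 0–9): lon ⌊1.8023/2⌋ = 0; lat ⌊5.1888/1⌋ = 5.
Subsquare (5′×2.5′, letters a–x): lon ⌊1.8023/0.0833333⌋ = 21 → v; lat ⌊0.1888/0.0416667⌋ = 4 → e.

DF05ve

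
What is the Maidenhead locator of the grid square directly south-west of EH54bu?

Longitude subsquare b = 1; −1 → 0 = a.
Latitude subsquare u = 20; −1 → 19 = t.

EH54at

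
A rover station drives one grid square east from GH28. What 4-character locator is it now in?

GH38

Longitude square 2; +1 → 3.
The latitude characters are unchanged.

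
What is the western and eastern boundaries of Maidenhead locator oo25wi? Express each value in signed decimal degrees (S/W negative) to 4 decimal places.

105.8333, 105.9167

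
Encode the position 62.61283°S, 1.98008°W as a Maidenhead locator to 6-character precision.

Add 180° to longitude and 90° to latitude: 178.0199, 27.3872.
Field: 178.0199/20 → 8 → I, 27.3872/10 → 2 → C; chars IC.
Square: 18.0199/2 → 9, 7.3872/1 → 7; chars 97.
Subsquare: 0.0199/0.0833333 → 0 → a, 0.3872/0.0416667 → 9 → j; chars aj.

IC97aj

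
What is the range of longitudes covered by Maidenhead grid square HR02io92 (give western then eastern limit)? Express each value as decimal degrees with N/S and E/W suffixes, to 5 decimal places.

39.25833° W, 39.25000° W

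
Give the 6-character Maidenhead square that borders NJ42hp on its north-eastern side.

NJ42iq

Longitude subsquare h = 7; +1 → 8 = i.
Latitude subsquare p = 15; +1 → 16 = q.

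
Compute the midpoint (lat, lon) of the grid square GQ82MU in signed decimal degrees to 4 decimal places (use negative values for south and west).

72.8542, -42.9583

Field G=6, Q=16: +6·20° lon, +16·10° lat → SW at lon -60°, lat 70°.
Square 8, 2: +8·2° lon, +2·1° lat → SW at lon -44°, lat 72°.
Subsquare m=12, u=20: +12·0.0833333° lon, +20·0.0416667° lat → SW at lon -43°, lat 72.8333°.
Cell spans 0.0833333° lon × 0.0416667° lat. Centre is SW corner plus half of each.
latitude 72.8542, longitude -42.9583.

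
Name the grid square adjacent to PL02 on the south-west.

OL91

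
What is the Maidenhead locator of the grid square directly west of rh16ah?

RH06xh

Longitude subsquare a = 0; −1 → -1, wraps to 23 = x, carry into square.
Longitude square 1; −1 → 0.
The latitude characters are unchanged.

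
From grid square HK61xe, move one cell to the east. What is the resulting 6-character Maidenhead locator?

Longitude subsquare x = 23; +1 → 24, wraps to 0 = a, carry into square.
Longitude square 6; +1 → 7.
The latitude characters are unchanged.

HK71ae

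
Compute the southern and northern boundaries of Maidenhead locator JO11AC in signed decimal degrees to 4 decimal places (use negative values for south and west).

51.0833, 51.1250

Field J=9, O=14: +9·20° lon, +14·10° lat → SW at lon 0°, lat 50°.
Square 1, 1: +1·2° lon, +1·1° lat → SW at lon 2°, lat 51°.
Subsquare a=0, c=2: +0·0.0833333° lon, +2·0.0416667° lat → SW at lon 2°, lat 51.0833°.
Cell spans 0.0833333° lon × 0.0416667° lat.
south 51.0833, north 51.1250.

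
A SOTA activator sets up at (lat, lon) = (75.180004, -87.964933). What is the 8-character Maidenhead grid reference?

EQ65ae43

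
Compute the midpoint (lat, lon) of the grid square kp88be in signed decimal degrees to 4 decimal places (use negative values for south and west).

Field K=10, P=15: +10·20° lon, +15·10° lat → SW at lon 20°, lat 60°.
Square 8, 8: +8·2° lon, +8·1° lat → SW at lon 36°, lat 68°.
Subsquare b=1, e=4: +1·0.0833333° lon, +4·0.0416667° lat → SW at lon 36.0833°, lat 68.1667°.
Cell spans 0.0833333° lon × 0.0416667° lat. Centre is SW corner plus half of each.
latitude 68.1875, longitude 36.1250.

68.1875, 36.1250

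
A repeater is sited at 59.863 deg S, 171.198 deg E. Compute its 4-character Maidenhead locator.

RD50

Shift to the Maidenhead origin (180°W, 90°S): lon 351.20, lat 30.14.
Field: 351.20/20 → 17 → R, 30.14/10 → 3 → D; chars RD.
Square: 11.20/2 → 5, 0.14/1 → 0; chars 50.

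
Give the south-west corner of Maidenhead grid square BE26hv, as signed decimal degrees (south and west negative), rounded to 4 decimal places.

-43.1250, -155.4167

Field B=1, E=4: +1·20° lon, +4·10° lat → SW at lon -160°, lat -50°.
Square 2, 6: +2·2° lon, +6·1° lat → SW at lon -156°, lat -44°.
Subsquare h=7, v=21: +7·0.0833333° lon, +21·0.0416667° lat → SW at lon -155.417°, lat -43.125°.
latitude -43.1250, longitude -155.4167.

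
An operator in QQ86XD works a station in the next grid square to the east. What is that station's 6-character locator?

Longitude subsquare x = 23; +1 → 24, wraps to 0 = a, carry into square.
Longitude square 8; +1 → 9.
The latitude characters are unchanged.

QQ96ad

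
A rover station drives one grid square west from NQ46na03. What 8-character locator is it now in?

Longitude extended square 0; −1 → -1, wraps to 9, carry into subsquare.
Longitude subsquare n = 13; −1 → 12 = m.
The latitude characters are unchanged.

NQ46ma93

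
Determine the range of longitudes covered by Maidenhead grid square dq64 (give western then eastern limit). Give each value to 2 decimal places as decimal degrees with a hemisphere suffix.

108.00° W, 106.00° W

Field D=3, Q=16: +3·20° lon, +16·10° lat → SW at lon -120°, lat 70°.
Square 6, 4: +6·2° lon, +4·1° lat → SW at lon -108°, lat 74°.
Cell spans 2° lon × 1° lat.
west 108.00° W, east 106.00° W.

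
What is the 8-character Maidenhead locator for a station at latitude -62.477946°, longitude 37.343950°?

KC87qm15

Offset from 180°W / 90°S: lon 217.34395°, lat 27.52205°.
Field: lon ⌊217.34395/20⌋ = 10 → K; lat ⌊27.52205/10⌋ = 2 → C.
Square: lon ⌊17.34395/2⌋ = 8; lat ⌊7.52205/1⌋ = 7.
Subsquare: lon ⌊1.34395/0.0833333⌋ = 16 → q; lat ⌊0.52205/0.0416667⌋ = 12 → m.
Extended square: lon ⌊0.01062/0.00833333⌋ = 1; lat ⌊0.02205/0.00416667⌋ = 5.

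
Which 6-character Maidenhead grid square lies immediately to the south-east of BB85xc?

Longitude subsquare x = 23; +1 → 24, wraps to 0 = a, carry into square.
Longitude square 8; +1 → 9.
Latitude subsquare c = 2; −1 → 1 = b.

BB95ab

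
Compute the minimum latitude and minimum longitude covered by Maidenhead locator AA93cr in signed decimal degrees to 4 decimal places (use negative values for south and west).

-86.2917, -161.8333

Field A=0, A=0: +0·20° lon, +0·10° lat → SW at lon -180°, lat -90°.
Square 9, 3: +9·2° lon, +3·1° lat → SW at lon -162°, lat -87°.
Subsquare c=2, r=17: +2·0.0833333° lon, +17·0.0416667° lat → SW at lon -161.833°, lat -86.2917°.
latitude -86.2917, longitude -161.8333.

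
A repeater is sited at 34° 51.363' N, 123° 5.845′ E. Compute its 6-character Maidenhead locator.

Shift to the Maidenhead origin (180°W, 90°S): lon 303.0974, lat 124.8561.
Field: 303.0974/20 → 15 → P, 124.8561/10 → 12 → M; chars PM.
Square: 3.0974/2 → 1, 4.8561/1 → 4; chars 14.
Subsquare: 1.0974/0.0833333 → 13 → n, 0.8561/0.0416667 → 20 → u; chars nu.

PM14nu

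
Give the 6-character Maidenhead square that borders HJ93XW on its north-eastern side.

IJ03ax

Longitude subsquare x = 23; +1 → 24, wraps to 0 = a, carry into square.
Longitude square 9; +1 → 10, wraps to 0, carry into field.
Longitude field H = 7; +1 → 8 = I.
Latitude subsquare w = 22; +1 → 23 = x.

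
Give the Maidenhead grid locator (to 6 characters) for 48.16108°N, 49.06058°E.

LN48md

Add 180° to longitude and 90° to latitude: 229.0606, 138.1611.
Field: lon ⌊229.0606/20⌋ = 11 → L; lat ⌊138.1611/10⌋ = 13 → N.
Square: lon ⌊9.0606/2⌋ = 4; lat ⌊8.1611/1⌋ = 8.
Subsquare: lon ⌊1.0606/0.0833333⌋ = 12 → m; lat ⌊0.1611/0.0416667⌋ = 3 → d.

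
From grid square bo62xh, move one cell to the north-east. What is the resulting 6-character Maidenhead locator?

Longitude subsquare x = 23; +1 → 24, wraps to 0 = a, carry into square.
Longitude square 6; +1 → 7.
Latitude subsquare h = 7; +1 → 8 = i.

BO72ai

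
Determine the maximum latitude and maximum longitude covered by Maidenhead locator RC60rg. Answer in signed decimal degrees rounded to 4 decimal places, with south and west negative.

-69.7083, 173.5000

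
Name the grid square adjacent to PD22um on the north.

Latitude subsquare m = 12; +1 → 13 = n.
The longitude characters are unchanged.

PD22un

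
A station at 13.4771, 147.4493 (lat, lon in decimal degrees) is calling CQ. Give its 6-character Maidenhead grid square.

Offset from 180°W / 90°S: lon 327.4493°, lat 103.4771°.
Field (20°×10°, letters A–R): 327.4493/20 → 16 → Q, 103.4771/10 → 10 → K; chars QK.
Square (2°×1°, digits 0–9): 7.4493/2 → 3, 3.4771/1 → 3; chars 33.
Subsquare (5′×2.5′, letters a–x): 1.4493/0.0833333 → 17 → r, 0.4771/0.0416667 → 11 → l; chars rl.

QK33rl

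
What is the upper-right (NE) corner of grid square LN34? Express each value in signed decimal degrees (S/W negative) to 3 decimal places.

Field L=11, N=13: +11·20° lon, +13·10° lat → SW at lon 40°, lat 40°.
Square 3, 4: +3·2° lon, +4·1° lat → SW at lon 46°, lat 44°.
Cell spans 2° lon × 1° lat. NE corner is SW corner plus one full cell.
latitude 45.000, longitude 48.000.

45.000, 48.000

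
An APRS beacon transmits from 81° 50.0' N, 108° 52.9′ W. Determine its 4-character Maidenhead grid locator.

Add 180° to longitude and 90° to latitude: 71.12, 171.83.
Field: lon ⌊71.12/20⌋ = 3 → D; lat ⌊171.83/10⌋ = 17 → R.
Square: lon ⌊11.12/2⌋ = 5; lat ⌊1.83/1⌋ = 1.

DR51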